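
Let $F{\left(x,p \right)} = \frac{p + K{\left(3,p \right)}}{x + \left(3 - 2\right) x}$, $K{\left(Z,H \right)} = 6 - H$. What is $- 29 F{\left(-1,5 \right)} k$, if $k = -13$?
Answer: $-1131$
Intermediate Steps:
$F{\left(x,p \right)} = \frac{3}{x}$ ($F{\left(x,p \right)} = \frac{p - \left(-6 + p\right)}{x + \left(3 - 2\right) x} = \frac{6}{x + 1 x} = \frac{6}{x + x} = \frac{6}{2 x} = 6 \frac{1}{2 x} = \frac{3}{x}$)
$- 29 F{\left(-1,5 \right)} k = - 29 \frac{3}{-1} \left(-13\right) = - 29 \cdot 3 \left(-1\right) \left(-13\right) = \left(-29\right) \left(-3\right) \left(-13\right) = 87 \left(-13\right) = -1131$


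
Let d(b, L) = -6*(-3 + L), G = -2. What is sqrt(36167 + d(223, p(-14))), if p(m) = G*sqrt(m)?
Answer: sqrt(36185 + 12*I*sqrt(14)) ≈ 190.22 + 0.118*I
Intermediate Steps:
p(m) = -2*sqrt(m)
d(b, L) = 18 - 6*L
sqrt(36167 + d(223, p(-14))) = sqrt(36167 + (18 - (-12)*sqrt(-14))) = sqrt(36167 + (18 - (-12)*I*sqrt(14))) = sqrt(36167 + (18 + 12*I*sqrt(14))) = sqrt(36185 + 12*I*sqrt(14))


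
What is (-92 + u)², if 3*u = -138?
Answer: 19044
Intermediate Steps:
u = -46 (u = (⅓)*(-138) = -46)
(-92 + u)² = (-92 - 46)² = (-138)² = 19044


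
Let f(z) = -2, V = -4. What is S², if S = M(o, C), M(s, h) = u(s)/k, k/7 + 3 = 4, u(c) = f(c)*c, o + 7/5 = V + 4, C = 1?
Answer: 4/25 ≈ 0.16000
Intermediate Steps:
o = -7/5 (o = -7/5 + (-4 + 4) = -7/5 + 0 = -7/5 ≈ -1.4000)
u(c) = -2*c
k = 7 (k = -21 + 7*4 = -21 + 28 = 7)
M(s, h) = -2*s/7
S = ⅖ (S = -2/7*(-7/5) = ⅖ ≈ 0.40000)
S² = (⅖)² = 4/25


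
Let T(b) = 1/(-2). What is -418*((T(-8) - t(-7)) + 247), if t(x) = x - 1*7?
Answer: -108889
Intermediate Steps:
t(x) = -7 + x (t(x) = x - 7 = -7 + x)
T(b) = -1/2
-418*((T(-8) - t(-7)) + 247) = -418*((-1/2 - (-7 - 7)) + 247) = -418*((-1/2 - 1*(-14)) + 247) = -418*((-1/2 + 14) + 247) = -418*(27/2 + 247) = -418*521/2 = -108889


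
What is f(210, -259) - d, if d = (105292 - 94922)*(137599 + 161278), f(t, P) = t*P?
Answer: -3099408880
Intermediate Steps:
f(t, P) = P*t
d = 3099354490 (d = 10370*298877 = 3099354490)
f(210, -259) - d = -259*210 - 1*3099354490 = -54390 - 3099354490 = -3099408880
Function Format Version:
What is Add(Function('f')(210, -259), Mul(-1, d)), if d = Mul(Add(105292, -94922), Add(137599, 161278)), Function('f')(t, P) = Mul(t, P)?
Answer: -3099408880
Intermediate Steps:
Function('f')(t, P) = Mul(P, t)
d = 3099354490 (d = Mul(10370, 298877) = 3099354490)
Add(Function('f')(210, -259), Mul(-1, d)) = Add(Mul(-259, 210), Mul(-1, 3099354490)) = Add(-54390, -3099354490) = -3099408880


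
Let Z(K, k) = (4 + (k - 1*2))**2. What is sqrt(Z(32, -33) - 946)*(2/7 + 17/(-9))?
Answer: -101*sqrt(15)/63 ≈ -6.2091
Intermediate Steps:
Z(K, k) = (2 + k)**2 (Z(K, k) = (4 + (k - 2))**2 = (4 + (-2 + k))**2 = (2 + k)**2)
sqrt(Z(32, -33) - 946)*(2/7 + 17/(-9)) = sqrt((2 - 33)**2 - 946)*(2/7 + 17/(-9)) = sqrt((-31)**2 - 946)*(2*(1/7) + 17*(-1/9)) = sqrt(961 - 946)*(2/7 - 17/9) = sqrt(15)*(-101/63) = -101*sqrt(15)/63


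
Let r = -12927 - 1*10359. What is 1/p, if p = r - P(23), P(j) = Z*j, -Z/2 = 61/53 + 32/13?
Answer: -689/15929560 ≈ -4.3253e-5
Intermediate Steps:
Z = -4978/689 (Z = -2*(61/53 + 32/13) = -2*2489/689 = -4978/689 ≈ -7.2250)
P(j) = -4978*j/689
r = -23286 (r = -12927 - 10359 = -23286)
p = -15929560/689 (p = -23286 - (-4978)*23/689 = -23286 - 1*(-114494/689) = -23286 + 114494/689 = -15929560/689 ≈ -23120.)
1/p = 1/(-15929560/689) = -689/15929560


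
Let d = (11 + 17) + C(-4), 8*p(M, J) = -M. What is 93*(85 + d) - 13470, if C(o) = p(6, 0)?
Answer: -12123/4 ≈ -3030.8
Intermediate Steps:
p(M, J) = -M/8 (p(M, J) = (-M)/8 = -M/8)
C(o) = -3/4 (C(o) = -1/8*6 = -3/4)
d = 109/4 (d = (11 + 17) - 3/4 = 28 - 3/4 = 109/4 ≈ 27.250)
93*(85 + d) - 13470 = 93*(85 + 109/4) - 13470 = 93*(449/4) - 13470 = 41757/4 - 13470 = -12123/4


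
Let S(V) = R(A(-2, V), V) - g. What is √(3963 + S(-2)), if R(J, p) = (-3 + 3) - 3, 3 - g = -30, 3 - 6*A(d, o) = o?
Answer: √3927 ≈ 62.666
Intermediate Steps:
A(d, o) = ½ - o/6
g = 33 (g = 3 - 1*(-30) = 3 + 30 = 33)
R(J, p) = -3 (R(J, p) = 0 - 3 = -3)
S(V) = -36 (S(V) = -3 - 1*33 = -3 - 33 = -36)
√(3963 + S(-2)) = √(3963 - 36) = √3927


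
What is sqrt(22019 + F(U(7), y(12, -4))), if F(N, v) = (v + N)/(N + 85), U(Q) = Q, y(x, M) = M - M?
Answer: sqrt(46592365)/46 ≈ 148.39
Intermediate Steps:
y(x, M) = 0
F(N, v) = (N + v)/(85 + N)
sqrt(22019 + F(U(7), y(12, -4))) = sqrt(22019 + (7 + 0)/(85 + 7)) = sqrt(22019 + 7/92) = sqrt(2025755/92) = sqrt(46592365)/46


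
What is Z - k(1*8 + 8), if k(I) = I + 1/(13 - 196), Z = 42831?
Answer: 7835146/183 ≈ 42815.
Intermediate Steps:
k(I) = -1/183 + I (k(I) = I + 1/(-183) = I - 1/183 = -1/183 + I)
Z - k(1*8 + 8) = 42831 - (-1/183 + (1*8 + 8)) = 42831 - (-1/183 + (8 + 8)) = 42831 - (-1/183 + 16) = 42831 - 1*2927/183 = 42831 - 2927/183 = 7835146/183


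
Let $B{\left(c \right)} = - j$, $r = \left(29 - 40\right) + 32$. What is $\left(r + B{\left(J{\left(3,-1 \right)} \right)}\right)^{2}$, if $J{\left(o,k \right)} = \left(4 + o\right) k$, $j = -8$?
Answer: $841$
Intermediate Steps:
$J{\left(o,k \right)} = k \left(4 + o\right)$
$r = 21$ ($r = -11 + 32 = 21$)
$B{\left(c \right)} = 8$ ($B{\left(c \right)} = \left(-1\right) \left(-8\right) = 8$)
$\left(r + B{\left(J{\left(3,-1 \right)} \right)}\right)^{2} = \left(21 + 8\right)^{2} = 29^{2} = 841$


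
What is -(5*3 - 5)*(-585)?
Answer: 5850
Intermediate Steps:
-(5*3 - 5)*(-585) = -(15 - 5)*(-585) = -10*(-585) = -1*(-5850) = 5850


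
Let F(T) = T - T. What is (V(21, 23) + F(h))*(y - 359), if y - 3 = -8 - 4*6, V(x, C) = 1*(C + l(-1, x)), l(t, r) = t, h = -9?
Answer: -8536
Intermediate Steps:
V(x, C) = -1 + C (V(x, C) = 1*(C - 1) = 1*(-1 + C) = -1 + C)
y = -29 (y = 3 + (-8 - 4*6) = 3 + (-8 - 24) = 3 - 32 = -29)
F(T) = 0
(V(21, 23) + F(h))*(y - 359) = ((-1 + 23) + 0)*(-29 - 359) = (22 + 0)*(-388) = 22*(-388) = -8536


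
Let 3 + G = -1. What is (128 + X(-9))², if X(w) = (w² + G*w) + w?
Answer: 55696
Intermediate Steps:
G = -4 (G = -3 - 1 = -4)
X(w) = w² - 3*w (X(w) = (w² - 4*w) + w = w² - 3*w)
(128 + X(-9))² = (128 - 9*(-3 - 9))² = (128 - 9*(-12))² = (128 + 108)² = 236² = 55696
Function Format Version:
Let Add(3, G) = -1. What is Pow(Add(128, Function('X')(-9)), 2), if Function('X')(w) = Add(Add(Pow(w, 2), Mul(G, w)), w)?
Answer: 55696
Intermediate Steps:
G = -4 (G = Add(-3, -1) = -4)
Function('X')(w) = Add(Pow(w, 2), Mul(-3, w)) (Function('X')(w) = Add(Add(Pow(w, 2), Mul(-4, w)), w) = Add(Pow(w, 2), Mul(-3, w)))
Pow(Add(128, Function('X')(-9)), 2) = Pow(Add(128, Mul(-9, Add(-3, -9))), 2) = Pow(Add(128, Mul(-9, -12)), 2) = Pow(Add(128, 108), 2) = Pow(236, 2) = 55696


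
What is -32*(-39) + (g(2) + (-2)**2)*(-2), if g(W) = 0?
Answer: 1240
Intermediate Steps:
-32*(-39) + (g(2) + (-2)**2)*(-2) = -32*(-39) + (0 + (-2)**2)*(-2) = 1248 + (0 + 4)*(-2) = 1248 + 4*(-2) = 1248 - 8 = 1240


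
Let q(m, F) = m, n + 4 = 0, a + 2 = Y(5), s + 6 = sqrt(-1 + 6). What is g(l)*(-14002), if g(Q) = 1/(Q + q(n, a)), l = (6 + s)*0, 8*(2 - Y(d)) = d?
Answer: 7001/2 ≈ 3500.5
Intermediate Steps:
Y(d) = 2 - d/8
s = -6 + sqrt(5) (s = -6 + sqrt(-1 + 6) = -6 + sqrt(5) ≈ -3.7639)
a = -5/8 (a = -2 + (2 - 1/8*5) = -2 + (2 - 5/8) = -2 + 11/8 = -5/8 ≈ -0.62500)
n = -4 (n = -4 + 0 = -4)
l = 0 (l = (6 + (-6 + sqrt(5)))*0 = sqrt(5)*0 = 0)
g(Q) = 1/(-4 + Q) (g(Q) = 1/(Q - 4) = 1/(-4 + Q))
g(l)*(-14002) = -14002/(-4 + 0) = -14002/(-4) = -1/4*(-14002) = 7001/2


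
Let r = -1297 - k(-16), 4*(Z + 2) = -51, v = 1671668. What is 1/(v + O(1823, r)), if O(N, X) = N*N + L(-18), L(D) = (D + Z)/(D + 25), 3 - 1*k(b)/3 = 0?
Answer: 28/139859785 ≈ 2.0020e-7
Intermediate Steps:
Z = -59/4 (Z = -2 + (¼)*(-51) = -2 - 51/4 = -59/4 ≈ -14.750)
k(b) = 9 (k(b) = 9 - 3*0 = 9 + 0 = 9)
r = -1306 (r = -1297 - 1*9 = -1297 - 9 = -1306)
L(D) = (-59/4 + D)/(25 + D) (L(D) = (D - 59/4)/(D + 25) = (-59/4 + D)/(25 + D))
O(N, X) = -131/28 + N² (O(N, X) = N*N + (-59/4 - 18)/(25 - 18) = N² - 131/4/7 = N² + (⅐)*(-131/4) = N² - 131/28 = -131/28 + N²)
1/(v + O(1823, r)) = 1/(1671668 + (-131/28 + 1823²)) = 1/(1671668 + (-131/28 + 3323329)) = 1/(1671668 + 93053081/28) = 1/(139859785/28) = 28/139859785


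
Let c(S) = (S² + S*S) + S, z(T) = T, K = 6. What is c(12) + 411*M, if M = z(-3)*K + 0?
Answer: -7098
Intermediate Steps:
c(S) = S + 2*S² (c(S) = (S² + S²) + S = 2*S² + S = S + 2*S²)
M = -18 (M = -3*6 + 0 = -18 + 0 = -18)
c(12) + 411*M = 12*(1 + 2*12) + 411*(-18) = 12*(1 + 24) - 7398 = 12*25 - 7398 = 300 - 7398 = -7098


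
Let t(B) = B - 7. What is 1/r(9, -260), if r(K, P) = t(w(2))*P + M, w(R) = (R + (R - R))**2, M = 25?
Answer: 1/805 ≈ 0.0012422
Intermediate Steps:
w(R) = R**2 (w(R) = (R + 0)**2 = R**2)
t(B) = -7 + B
r(K, P) = 25 - 3*P (r(K, P) = (-7 + 2**2)*P + 25 = (-7 + 4)*P + 25 = -3*P + 25 = 25 - 3*P)
1/r(9, -260) = 1/(25 - 3*(-260)) = 1/(25 + 780) = 1/805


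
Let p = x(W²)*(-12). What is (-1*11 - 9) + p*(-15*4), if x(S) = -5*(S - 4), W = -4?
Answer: -43220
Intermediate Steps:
x(S) = 20 - 5*S (x(S) = -5*(-4 + S) = 20 - 5*S)
p = 720 (p = (20 - 5*(-4)²)*(-12) = (20 - 5*16)*(-12) = (20 - 80)*(-12) = -60*(-12) = 720)
(-1*11 - 9) + p*(-15*4) = (-1*11 - 9) + 720*(-15*4) = (-11 - 9) + 720*(-60) = -20 - 43200 = -43220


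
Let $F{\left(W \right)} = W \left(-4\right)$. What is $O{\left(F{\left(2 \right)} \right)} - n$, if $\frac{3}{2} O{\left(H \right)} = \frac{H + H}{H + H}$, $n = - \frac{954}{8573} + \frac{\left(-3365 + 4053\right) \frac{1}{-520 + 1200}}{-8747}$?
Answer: $\frac{14878059794}{19121947905} \approx 0.77806$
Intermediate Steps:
$F{\left(W \right)} = - 4 W$
$n = - \frac{710031508}{6373982635}$ ($n = \left(-954\right) \frac{1}{8573} + \frac{688}{680} \left(- \frac{1}{8747}\right) = - \frac{954}{8573} + 688 \cdot \frac{1}{680} \left(- \frac{1}{8747}\right) = - \frac{954}{8573} + \frac{86}{85} \left(- \frac{1}{8747}\right) = - \frac{954}{8573} - \frac{86}{743495} = - \frac{710031508}{6373982635} \approx -0.1114$)
$O{\left(H \right)} = \frac{2}{3}$ ($O{\left(H \right)} = \frac{2 \frac{H + H}{H + H}}{3} = \frac{2 \frac{2 H}{2 H}}{3} = \frac{2 \cdot 2 H \frac{1}{2 H}}{3} = \frac{2}{3} \cdot 1 = \frac{2}{3}$)
$O{\left(F{\left(2 \right)} \right)} - n = \frac{2}{3} - - \frac{710031508}{6373982635} = \frac{2}{3} + \frac{710031508}{6373982635} = \frac{14878059794}{19121947905}$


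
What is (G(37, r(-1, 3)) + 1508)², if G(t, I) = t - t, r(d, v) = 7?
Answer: 2274064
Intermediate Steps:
G(t, I) = 0
(G(37, r(-1, 3)) + 1508)² = (0 + 1508)² = 1508² = 2274064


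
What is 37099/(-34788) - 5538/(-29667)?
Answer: -302653363/344018532 ≈ -0.87976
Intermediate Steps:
37099/(-34788) - 5538/(-29667) = 37099*(-1/34788) - 5538*(-1/29667) = -37099/34788 + 1846/9889 = -302653363/344018532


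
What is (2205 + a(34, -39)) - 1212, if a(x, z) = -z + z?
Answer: 993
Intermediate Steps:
a(x, z) = 0
(2205 + a(34, -39)) - 1212 = (2205 + 0) - 1212 = 2205 - 1212 = 993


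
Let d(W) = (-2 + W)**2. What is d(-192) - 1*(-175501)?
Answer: 213137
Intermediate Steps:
d(-192) - 1*(-175501) = (-2 - 192)**2 - 1*(-175501) = (-194)**2 + 175501 = 37636 + 175501 = 213137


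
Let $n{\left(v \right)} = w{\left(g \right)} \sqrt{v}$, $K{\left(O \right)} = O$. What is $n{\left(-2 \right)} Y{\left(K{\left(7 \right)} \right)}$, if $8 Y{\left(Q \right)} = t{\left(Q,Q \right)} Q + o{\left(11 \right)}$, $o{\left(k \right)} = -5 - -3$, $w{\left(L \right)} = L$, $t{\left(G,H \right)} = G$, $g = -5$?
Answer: $- \frac{235 i \sqrt{2}}{8} \approx - 41.543 i$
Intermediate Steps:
$o{\left(k \right)} = -2$ ($o{\left(k \right)} = -5 + 3 = -2$)
$n{\left(v \right)} = - 5 \sqrt{v}$
$Y{\left(Q \right)} = - \frac{1}{4} + \frac{Q^{2}}{8}$ ($Y{\left(Q \right)} = \frac{Q Q - 2}{8} = \frac{Q^{2} - 2}{8} = \frac{-2 + Q^{2}}{8} = - \frac{1}{4} + \frac{Q^{2}}{8}$)
$n{\left(-2 \right)} Y{\left(K{\left(7 \right)} \right)} = - 5 \sqrt{-2} \left(- \frac{1}{4} + \frac{7^{2}}{8}\right) = - 5 i \sqrt{2} \left(- \frac{1}{4} + \frac{1}{8} \cdot 49\right) = - 5 i \sqrt{2} \left(- \frac{1}{4} + \frac{49}{8}\right) = - 5 i \sqrt{2} \cdot \frac{47}{8} = - \frac{235 i \sqrt{2}}{8}$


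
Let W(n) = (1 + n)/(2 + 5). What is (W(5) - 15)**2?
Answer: 9801/49 ≈ 200.02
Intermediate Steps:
W(n) = 1/7 + n/7 (W(n) = (1 + n)/7 = (1 + n)*(1/7) = 1/7 + n/7)
(W(5) - 15)**2 = ((1/7 + (1/7)*5) - 15)**2 = ((1/7 + 5/7) - 15)**2 = (6/7 - 15)**2 = (-99/7)**2 = 9801/49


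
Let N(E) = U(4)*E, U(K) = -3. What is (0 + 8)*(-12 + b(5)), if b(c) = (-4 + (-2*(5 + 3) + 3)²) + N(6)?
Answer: 1080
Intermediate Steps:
N(E) = -3*E
b(c) = 147 (b(c) = (-4 + (-2*(5 + 3) + 3)²) - 3*6 = (-4 + (-2*8 + 3)²) - 18 = (-4 + (-16 + 3)²) - 18 = (-4 + (-13)²) - 18 = (-4 + 169) - 18 = 165 - 18 = 147)
(0 + 8)*(-12 + b(5)) = (0 + 8)*(-12 + 147) = 8*135 = 1080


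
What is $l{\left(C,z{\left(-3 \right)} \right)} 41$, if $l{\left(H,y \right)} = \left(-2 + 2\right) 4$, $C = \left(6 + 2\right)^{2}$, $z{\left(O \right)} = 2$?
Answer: $0$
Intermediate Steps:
$C = 64$ ($C = 8^{2} = 64$)
$l{\left(H,y \right)} = 0$ ($l{\left(H,y \right)} = 0 \cdot 4 = 0$)
$l{\left(C,z{\left(-3 \right)} \right)} 41 = 0 \cdot 41 = 0$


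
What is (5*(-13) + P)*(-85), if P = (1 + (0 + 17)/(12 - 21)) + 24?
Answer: 32045/9 ≈ 3560.6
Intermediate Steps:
P = 208/9 (P = (1 + 17/(-9)) + 24 = (1 + 17*(-1/9)) + 24 = (1 - 17/9) + 24 = -8/9 + 24 = 208/9 ≈ 23.111)
(5*(-13) + P)*(-85) = (5*(-13) + 208/9)*(-85) = (-65 + 208/9)*(-85) = -377/9*(-85) = 32045/9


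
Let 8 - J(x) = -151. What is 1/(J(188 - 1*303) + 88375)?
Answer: 1/88534 ≈ 1.1295e-5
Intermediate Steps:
J(x) = 159 (J(x) = 8 - 1*(-151) = 8 + 151 = 159)
1/(J(188 - 1*303) + 88375) = 1/(159 + 88375) = 1/88534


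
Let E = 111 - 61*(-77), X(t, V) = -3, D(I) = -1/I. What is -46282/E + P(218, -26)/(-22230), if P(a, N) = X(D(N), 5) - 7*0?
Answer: -85736203/8906820 ≈ -9.6259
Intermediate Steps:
P(a, N) = -3 (P(a, N) = -3 - 7*0 = -3 + 0 = -3)
E = 4808 (E = 111 + 4697 = 4808)
-46282/E + P(218, -26)/(-22230) = -46282/4808 - 3/(-22230) = -46282*1/4808 - 3*(-1/22230) = -23141/2404 + 1/7410 = -85736203/8906820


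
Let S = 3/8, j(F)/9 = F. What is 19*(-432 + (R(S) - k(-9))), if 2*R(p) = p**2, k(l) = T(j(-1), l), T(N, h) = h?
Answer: -1028565/128 ≈ -8035.7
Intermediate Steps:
j(F) = 9*F
S = 3/8 (S = 3*(1/8) = 3/8 ≈ 0.37500)
k(l) = l
R(p) = p**2/2
19*(-432 + (R(S) - k(-9))) = 19*(-432 + ((3/8)**2/2 - 1*(-9))) = 19*(-432 + ((1/2)*(9/64) + 9)) = 19*(-432 + (9/128 + 9)) = 19*(-432 + 1161/128) = 19*(-54135/128) = -1028565/128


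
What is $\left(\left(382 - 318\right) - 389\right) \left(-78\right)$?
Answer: $25350$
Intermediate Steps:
$\left(\left(382 - 318\right) - 389\right) \left(-78\right) = \left(64 - 389\right) \left(-78\right) = \left(-325\right) \left(-78\right) = 25350$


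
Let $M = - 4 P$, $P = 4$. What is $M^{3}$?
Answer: $-4096$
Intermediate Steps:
$M = -16$ ($M = \left(-4\right) 4 = -16$)
$M^{3} = \left(-16\right)^{3} = -4096$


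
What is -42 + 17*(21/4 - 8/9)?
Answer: 1157/36 ≈ 32.139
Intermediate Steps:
-42 + 17*(21/4 - 8/9) = -42 + 17*(157/36) = -42 + 2669/36 = 1157/36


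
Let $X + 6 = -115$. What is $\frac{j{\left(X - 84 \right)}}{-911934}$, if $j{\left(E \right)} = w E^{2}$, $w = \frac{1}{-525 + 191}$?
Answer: $\frac{42025}{304585956} \approx 0.00013797$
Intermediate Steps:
$X = -121$ ($X = -6 - 115 = -121$)
$w = - \frac{1}{334}$ ($w = \frac{1}{-334} = - \frac{1}{334} \approx -0.002994$)
$j{\left(E \right)} = - \frac{E^{2}}{334}$
$\frac{j{\left(X - 84 \right)}}{-911934} = \frac{\left(- \frac{1}{334}\right) \left(-121 - 84\right)^{2}}{-911934} = - \frac{\left(-121 - 84\right)^{2}}{334} \left(- \frac{1}{911934}\right) = - \frac{\left(-205\right)^{2}}{334} \left(- \frac{1}{911934}\right) = \left(- \frac{1}{334}\right) 42025 \left(- \frac{1}{911934}\right) = \left(- \frac{42025}{334}\right) \left(- \frac{1}{911934}\right) = \frac{42025}{304585956}$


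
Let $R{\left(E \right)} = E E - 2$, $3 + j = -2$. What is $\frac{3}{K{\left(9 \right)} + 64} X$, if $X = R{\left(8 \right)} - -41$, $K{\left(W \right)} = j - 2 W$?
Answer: $\frac{309}{41} \approx 7.5366$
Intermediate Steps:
$j = -5$ ($j = -3 - 2 = -5$)
$K{\left(W \right)} = -5 - 2 W$
$R{\left(E \right)} = -2 + E^{2}$ ($R{\left(E \right)} = E^{2} - 2 = -2 + E^{2}$)
$X = 103$ ($X = \left(-2 + 8^{2}\right) - -41 = \left(-2 + 64\right) + 41 = 62 + 41 = 103$)
$\frac{3}{K{\left(9 \right)} + 64} X = \frac{3}{\left(-5 - 18\right) + 64} \cdot 103 = \frac{3}{-23 + 64} \cdot 103 = \frac{3}{41} \cdot 103 = \frac{309}{41}$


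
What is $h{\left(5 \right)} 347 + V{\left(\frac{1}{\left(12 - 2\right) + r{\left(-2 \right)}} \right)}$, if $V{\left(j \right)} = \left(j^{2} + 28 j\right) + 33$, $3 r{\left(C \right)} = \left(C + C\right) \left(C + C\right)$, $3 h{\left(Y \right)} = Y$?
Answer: $\frac{3892363}{6348} \approx 613.16$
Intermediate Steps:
$h{\left(Y \right)} = \frac{Y}{3}$
$r{\left(C \right)} = \frac{4 C^{2}}{3}$ ($r{\left(C \right)} = \frac{\left(C + C\right) \left(C + C\right)}{3} = \frac{2 C 2 C}{3} = \frac{4 C^{2}}{3}$)
$V{\left(j \right)} = 33 + j^{2} + 28 j$
$h{\left(5 \right)} 347 + V{\left(\frac{1}{\left(12 - 2\right) + r{\left(-2 \right)}} \right)} = \frac{1}{3} \cdot 5 \cdot 347 + \left(33 + \left(\frac{1}{\left(12 - 2\right) + \frac{4 \left(-2\right)^{2}}{3}}\right)^{2} + \frac{28}{\left(12 - 2\right) + \frac{4 \left(-2\right)^{2}}{3}}\right) = \frac{5}{3} \cdot 347 + \left(33 + \left(\frac{1}{\left(12 - 2\right) + \frac{4}{3} \cdot 4}\right)^{2} + \frac{28}{\left(12 - 2\right) + \frac{4}{3} \cdot 4}\right) = \frac{1735}{3} + \left(33 + \left(\frac{1}{10 + \frac{16}{3}}\right)^{2} + \frac{28}{10 + \frac{16}{3}}\right) = \frac{1735}{3} + \left(33 + \left(\frac{1}{\frac{46}{3}}\right)^{2} + \frac{28}{\frac{46}{3}}\right) = \frac{1735}{3} + \left(33 + \left(\frac{3}{46}\right)^{2} + 28 \cdot \frac{3}{46}\right) = \frac{1735}{3} + \left(33 + \frac{9}{2116} + \frac{42}{23}\right) = \frac{1735}{3} + \frac{73701}{2116} = \frac{3892363}{6348}$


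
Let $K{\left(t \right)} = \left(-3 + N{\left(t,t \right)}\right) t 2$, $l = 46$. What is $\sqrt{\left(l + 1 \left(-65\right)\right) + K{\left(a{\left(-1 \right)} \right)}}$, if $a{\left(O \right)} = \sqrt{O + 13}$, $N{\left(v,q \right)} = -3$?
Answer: $\sqrt{-19 - 24 \sqrt{3}} \approx 7.7826 i$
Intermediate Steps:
$a{\left(O \right)} = \sqrt{13 + O}$
$K{\left(t \right)} = - 12 t$ ($K{\left(t \right)} = \left(-3 - 3\right) t 2 = - 6 t 2 = - 12 t$)
$\sqrt{\left(l + 1 \left(-65\right)\right) + K{\left(a{\left(-1 \right)} \right)}} = \sqrt{\left(46 + 1 \left(-65\right)\right) - 12 \sqrt{13 - 1}} = \sqrt{\left(46 - 65\right) - 12 \sqrt{12}} = \sqrt{-19 - 12 \cdot 2 \sqrt{3}} = \sqrt{-19 - 24 \sqrt{3}}$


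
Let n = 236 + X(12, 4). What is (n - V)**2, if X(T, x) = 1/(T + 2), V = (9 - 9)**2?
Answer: 10923025/196 ≈ 55730.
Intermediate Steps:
V = 0 (V = 0**2 = 0)
X(T, x) = 1/(2 + T)
n = 3305/14 (n = 236 + 1/(2 + 12) = 236 + 1/14 = 3305/14 ≈ 236.07)
(n - V)**2 = (3305/14 - 1*0)**2 = (3305/14 + 0)**2 = (3305/14)**2 = 10923025/196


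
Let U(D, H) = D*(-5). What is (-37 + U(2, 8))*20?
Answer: -940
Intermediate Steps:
U(D, H) = -5*D
(-37 + U(2, 8))*20 = (-37 - 5*2)*20 = (-37 - 10)*20 = -47*20 = -940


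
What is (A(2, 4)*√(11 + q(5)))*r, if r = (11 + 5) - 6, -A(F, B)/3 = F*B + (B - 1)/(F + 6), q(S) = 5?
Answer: -1005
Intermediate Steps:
A(F, B) = -3*B*F - 3*(-1 + B)/(6 + F) (A(F, B) = -3*(F*B + (B - 1)/(F + 6)) = -3*(B*F + (-1 + B)/(6 + F)) = -3*B*F - 3*(-1 + B)/(6 + F))
r = 10 (r = 16 - 6 = 10)
(A(2, 4)*√(11 + q(5)))*r = ((3*(1 - 1*4 - 1*4*2² - 6*4*2)/(6 + 2))*√(11 + 5))*10 = ((3*(1 - 4 - 1*4*4 - 48)/8)*√16)*10 = ((3*(⅛)*(1 - 4 - 16 - 48))*4)*10 = ((3*(⅛)*(-67))*4)*10 = -201/8*4*10 = -201/2*10 = -1005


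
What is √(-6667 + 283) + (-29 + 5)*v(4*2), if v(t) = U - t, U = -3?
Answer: 264 + 4*I*√399 ≈ 264.0 + 79.9*I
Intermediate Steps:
v(t) = -3 - t
√(-6667 + 283) + (-29 + 5)*v(4*2) = √(-6667 + 283) + (-29 + 5)*(-3 - 4*2) = √(-6384) - 24*(-3 - 1*8) = 4*I*√399 - 24*(-3 - 8) = 4*I*√399 - 24*(-11) = 4*I*√399 + 264 = 264 + 4*I*√399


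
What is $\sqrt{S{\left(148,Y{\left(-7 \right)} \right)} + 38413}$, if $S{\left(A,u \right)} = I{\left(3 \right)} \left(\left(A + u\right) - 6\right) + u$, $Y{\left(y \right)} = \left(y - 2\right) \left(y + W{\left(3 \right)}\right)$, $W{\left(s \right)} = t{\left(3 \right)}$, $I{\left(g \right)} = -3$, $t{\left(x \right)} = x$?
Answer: $\sqrt{37915} \approx 194.72$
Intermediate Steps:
$W{\left(s \right)} = 3$
$Y{\left(y \right)} = \left(-2 + y\right) \left(3 + y\right)$ ($Y{\left(y \right)} = \left(y - 2\right) \left(y + 3\right) = \left(-2 + y\right) \left(3 + y\right)$)
$S{\left(A,u \right)} = 18 - 3 A - 2 u$ ($S{\left(A,u \right)} = - 3 \left(\left(A + u\right) - 6\right) + u = - 3 \left(-6 + A + u\right) + u = \left(18 - 3 A - 3 u\right) + u = 18 - 3 A - 2 u$)
$\sqrt{S{\left(148,Y{\left(-7 \right)} \right)} + 38413} = \sqrt{\left(18 - 444 - 2 \left(-6 - 7 + \left(-7\right)^{2}\right)\right) + 38413} = \sqrt{\left(18 - 444 - 2 \left(-6 - 7 + 49\right)\right) + 38413} = \sqrt{\left(18 - 444 - 72\right) + 38413} = \sqrt{-498 + 38413} = \sqrt{37915}$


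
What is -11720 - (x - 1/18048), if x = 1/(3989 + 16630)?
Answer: -1453794554023/124043904 ≈ -11720.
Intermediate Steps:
x = 1/20619 ≈ 4.8499e-5
-11720 - (x - 1/18048) = -11720 - (1/20619 - 1/18048) = -11720 - 1*(-857/124043904) = -11720 + 857/124043904 = -1453794554023/124043904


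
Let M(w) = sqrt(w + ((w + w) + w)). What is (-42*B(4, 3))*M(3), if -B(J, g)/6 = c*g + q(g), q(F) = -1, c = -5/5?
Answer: -2016*sqrt(3) ≈ -3491.8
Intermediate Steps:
c = -1 (c = -5*1/5 = -1)
M(w) = 2*sqrt(w) (M(w) = sqrt(w + (2*w + w)) = sqrt(w + 3*w) = sqrt(4*w) = 2*sqrt(w))
B(J, g) = 6 + 6*g (B(J, g) = -6*(-g - 1) = -6*(-1 - g) = 6 + 6*g)
(-42*B(4, 3))*M(3) = (-42*(6 + 6*3))*(2*sqrt(3)) = (-42*(6 + 18))*(2*sqrt(3)) = (-42*24)*(2*sqrt(3)) = -2016*sqrt(3)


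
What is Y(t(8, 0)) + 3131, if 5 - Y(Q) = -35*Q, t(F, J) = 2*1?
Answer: 3206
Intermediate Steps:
t(F, J) = 2
Y(Q) = 5 + 35*Q (Y(Q) = 5 - (-35)*Q = 5 + 35*Q)
Y(t(8, 0)) + 3131 = (5 + 35*2) + 3131 = (5 + 70) + 3131 = 75 + 3131 = 3206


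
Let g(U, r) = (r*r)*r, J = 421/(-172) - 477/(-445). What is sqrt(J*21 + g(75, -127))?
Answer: I*sqrt(3000089511908035)/38270 ≈ 1431.2*I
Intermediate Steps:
J = -105301/76540 (J = 421*(-1/172) - 477*(-1/445) = -421/172 + 477/445 = -105301/76540 ≈ -1.3758)
g(U, r) = r**3 (g(U, r) = r**2*r = r**3)
sqrt(J*21 + g(75, -127)) = sqrt(-105301/76540*21 + (-127)**3) = sqrt(-2211321/76540 - 2048383) = sqrt(-156785446141/76540) = I*sqrt(3000089511908035)/38270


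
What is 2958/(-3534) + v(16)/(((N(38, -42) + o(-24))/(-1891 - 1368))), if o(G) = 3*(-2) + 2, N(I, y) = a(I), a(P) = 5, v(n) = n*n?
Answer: -491405549/589 ≈ -8.3431e+5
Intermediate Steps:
v(n) = n²
N(I, y) = 5
o(G) = -4 (o(G) = -6 + 2 = -4)
2958/(-3534) + v(16)/(((N(38, -42) + o(-24))/(-1891 - 1368))) = 2958/(-3534) + 16²/(((5 - 4)/(-1891 - 1368))) = 2958*(-1/3534) + 256/((1/(-3259))) = -493/589 + 256/((1*(-1/3259))) = -493/589 + 256/(-1/3259) = -493/589 + 256*(-3259) = -493/589 - 834304 = -491405549/589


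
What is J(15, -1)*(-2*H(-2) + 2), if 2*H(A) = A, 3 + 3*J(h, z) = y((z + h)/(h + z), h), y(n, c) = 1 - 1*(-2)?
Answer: 0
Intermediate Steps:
y(n, c) = 3 (y(n, c) = 1 + 2 = 3)
J(h, z) = 0 (J(h, z) = -1 + (⅓)*3 = -1 + 1 = 0)
H(A) = A/2
J(15, -1)*(-2*H(-2) + 2) = 0*(-(-2) + 2) = 0*(-2*(-1) + 2) = 0*(2 + 2) = 0*4 = 0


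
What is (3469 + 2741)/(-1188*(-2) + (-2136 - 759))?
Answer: -2070/173 ≈ -11.965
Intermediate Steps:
(3469 + 2741)/(-1188*(-2) + (-2136 - 759)) = 6210/(2376 - 2895) = 6210/(-519) = 6210*(-1/519) = -2070/173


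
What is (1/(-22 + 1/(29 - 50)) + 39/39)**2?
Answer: 195364/214369 ≈ 0.91134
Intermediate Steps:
(1/(-22 + 1/(29 - 50)) + 39/39)**2 = (1/(-22 + 1/(-21)) + 39*(1/39))**2 = (1/(-22 - 1/21) + 1)**2 = (1/(-463/21) + 1)**2 = (-21/463 + 1)**2 = (442/463)**2 = 195364/214369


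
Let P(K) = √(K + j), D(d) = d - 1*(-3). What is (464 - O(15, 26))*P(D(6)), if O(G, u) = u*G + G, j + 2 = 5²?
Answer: 236*√2 ≈ 333.75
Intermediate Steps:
D(d) = 3 + d (D(d) = d + 3 = 3 + d)
j = 23 (j = -2 + 5² = -2 + 25 = 23)
O(G, u) = G + G*u (O(G, u) = G*u + G = G + G*u)
P(K) = √(23 + K) (P(K) = √(K + 23) = √(23 + K))
(464 - O(15, 26))*P(D(6)) = (464 - 15*(1 + 26))*√(23 + (3 + 6)) = (464 - 15*27)*√(23 + 9) = (464 - 1*405)*√32 = (464 - 405)*(4*√2) = 59*(4*√2) = 236*√2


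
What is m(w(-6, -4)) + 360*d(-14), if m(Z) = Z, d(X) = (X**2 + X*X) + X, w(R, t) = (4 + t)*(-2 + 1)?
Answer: 136080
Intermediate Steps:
w(R, t) = -4 - t (w(R, t) = (4 + t)*(-1) = -4 - t)
d(X) = X + 2*X**2 (d(X) = (X**2 + X**2) + X = 2*X**2 + X = X + 2*X**2)
m(w(-6, -4)) + 360*d(-14) = (-4 - 1*(-4)) + 360*(-14*(1 + 2*(-14))) = (-4 + 4) + 360*(-14*(1 - 28)) = 0 + 360*(-14*(-27)) = 0 + 360*378 = 0 + 136080 = 136080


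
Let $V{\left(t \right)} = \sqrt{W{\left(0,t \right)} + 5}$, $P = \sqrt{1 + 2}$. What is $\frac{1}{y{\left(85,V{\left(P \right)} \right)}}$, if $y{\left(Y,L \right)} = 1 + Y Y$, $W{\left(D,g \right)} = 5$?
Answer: $\frac{1}{7226} \approx 0.00013839$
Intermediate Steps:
$P = \sqrt{3} \approx 1.732$
$V{\left(t \right)} = \sqrt{10}$ ($V{\left(t \right)} = \sqrt{5 + 5} = \sqrt{10}$)
$y{\left(Y,L \right)} = 1 + Y^{2}$
$\frac{1}{y{\left(85,V{\left(P \right)} \right)}} = \frac{1}{1 + 85^{2}} = \frac{1}{1 + 7225} = \frac{1}{7226}$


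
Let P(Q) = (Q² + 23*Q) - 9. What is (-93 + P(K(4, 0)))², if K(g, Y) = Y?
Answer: 10404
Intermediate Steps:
P(Q) = -9 + Q² + 23*Q
(-93 + P(K(4, 0)))² = (-93 + (-9 + 0² + 23*0))² = (-93 + (-9 + 0 + 0))² = (-93 - 9)² = (-102)² = 10404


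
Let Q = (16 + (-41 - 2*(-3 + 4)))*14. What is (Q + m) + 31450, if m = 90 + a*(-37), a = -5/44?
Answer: 1371313/44 ≈ 31166.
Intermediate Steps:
a = -5/44 (a = -5*1/44 = -5/44 ≈ -0.11364)
Q = -378 (Q = (16 + (-41 - 2*1))*14 = (16 + (-41 - 2))*14 = (16 - 43)*14 = -27*14 = -378)
m = 4145/44 (m = 90 - 5/44*(-37) = 90 + 185/44 = 4145/44 ≈ 94.205)
(Q + m) + 31450 = (-378 + 4145/44) + 31450 = -12487/44 + 31450 = 1371313/44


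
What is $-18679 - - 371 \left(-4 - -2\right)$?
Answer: $-19421$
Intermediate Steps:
$-18679 - - 371 \left(-4 - -2\right) = -18679 - - 371 \left(-4 + 2\right) = -18679 - \left(-371\right) \left(-2\right) = -18679 - 742 = -19421$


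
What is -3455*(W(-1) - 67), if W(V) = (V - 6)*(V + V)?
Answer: 183115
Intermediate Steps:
W(V) = 2*V*(-6 + V) (W(V) = (-6 + V)*(2*V) = 2*V*(-6 + V))
-3455*(W(-1) - 67) = -3455*(2*(-1)*(-6 - 1) - 67) = -3455*(2*(-1)*(-7) - 67) = -3455*(14 - 67) = -3455*(-53) = 183115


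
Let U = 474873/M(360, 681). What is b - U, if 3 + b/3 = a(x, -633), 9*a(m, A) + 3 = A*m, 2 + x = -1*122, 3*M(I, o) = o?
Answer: 5462085/227 ≈ 24062.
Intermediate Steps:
M(I, o) = o/3
x = -124 (x = -2 - 1*122 = -2 - 122 = -124)
a(m, A) = -⅓ + A*m/9 (a(m, A) = -⅓ + (A*m)/9 = -⅓ + A*m/9)
b = 26154 (b = -9 + 3*(-⅓ + (⅑)*(-633)*(-124)) = -9 + 3*(-⅓ + 26164/3) = -9 + 3*8721 = -9 + 26163 = 26154)
U = 474873/227 (U = 474873/(((⅓)*681)) = 474873/227 ≈ 2092.0)
b - U = 26154 - 1*474873/227 = 26154 - 474873/227 = 5462085/227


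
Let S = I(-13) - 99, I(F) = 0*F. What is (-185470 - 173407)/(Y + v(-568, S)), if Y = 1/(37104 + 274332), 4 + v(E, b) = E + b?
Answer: 111767217372/208973555 ≈ 534.84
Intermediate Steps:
I(F) = 0
S = -99 (S = 0 - 99 = -99)
v(E, b) = -4 + E + b (v(E, b) = -4 + (E + b) = -4 + E + b)
Y = 1/311436 ≈ 3.2109e-6
(-185470 - 173407)/(Y + v(-568, S)) = (-185470 - 173407)/(1/311436 + (-4 - 568 - 99)) = -358877/(1/311436 - 671) = -358877/(-208973555/311436) = -358877*(-311436/208973555) = 111767217372/208973555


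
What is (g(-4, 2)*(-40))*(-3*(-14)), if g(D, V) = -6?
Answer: 10080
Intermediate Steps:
(g(-4, 2)*(-40))*(-3*(-14)) = (-6*(-40))*(-3*(-14)) = 240*42 = 10080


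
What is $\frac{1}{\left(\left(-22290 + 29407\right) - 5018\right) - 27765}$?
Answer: $- \frac{1}{25666} \approx -3.8962 \cdot 10^{-5}$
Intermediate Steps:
$\frac{1}{\left(\left(-22290 + 29407\right) - 5018\right) - 27765} = \frac{1}{\left(7117 - 5018\right) - 27765} = \frac{1}{2099 - 27765} = \frac{1}{-25666} = - \frac{1}{25666}$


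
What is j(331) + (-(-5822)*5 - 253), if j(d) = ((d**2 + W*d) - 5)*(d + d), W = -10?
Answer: 70363709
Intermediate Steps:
j(d) = 2*d*(-5 + d**2 - 10*d) (j(d) = ((d**2 - 10*d) - 5)*(d + d) = (-5 + d**2 - 10*d)*(2*d) = 2*d*(-5 + d**2 - 10*d))
j(331) + (-(-5822)*5 - 253) = 2*331*(-5 + 331**2 - 10*331) + (-(-5822)*5 - 253) = 2*331*(-5 + 109561 - 3310) + (-71*(-410) - 253) = 2*331*106246 + (29110 - 253) = 70334852 + 28857 = 70363709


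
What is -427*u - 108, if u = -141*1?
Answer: 60099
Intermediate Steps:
u = -141
-427*u - 108 = -427*(-141) - 108 = 60207 - 108 = 60099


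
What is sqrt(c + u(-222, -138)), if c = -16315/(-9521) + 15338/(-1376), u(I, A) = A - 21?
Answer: I*sqrt(451699677112583)/1637612 ≈ 12.978*I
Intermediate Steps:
u(I, A) = -21 + A
c = -61791829/6550448 (c = -16315*(-1/9521) + 15338*(-1/1376) = 16315/9521 - 7669/688 = -61791829/6550448 ≈ -9.4332)
sqrt(c + u(-222, -138)) = sqrt(-61791829/6550448 + (-21 - 138)) = sqrt(-61791829/6550448 - 159) = sqrt(-1103313061/6550448) = I*sqrt(451699677112583)/1637612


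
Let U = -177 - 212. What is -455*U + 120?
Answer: 177115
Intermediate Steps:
U = -389
-455*U + 120 = -455*(-389) + 120 = 176995 + 120 = 177115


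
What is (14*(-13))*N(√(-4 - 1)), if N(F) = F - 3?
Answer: 546 - 182*I*√5 ≈ 546.0 - 406.96*I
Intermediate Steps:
N(F) = -3 + F
(14*(-13))*N(√(-4 - 1)) = (14*(-13))*(-3 + √(-4 - 1)) = -182*(-3 + √(-5)) = -182*(-3 + I*√5) = 546 - 182*I*√5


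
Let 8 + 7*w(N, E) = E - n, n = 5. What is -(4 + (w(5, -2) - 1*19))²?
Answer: -14400/49 ≈ -293.88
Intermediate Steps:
w(N, E) = -13/7 + E/7 (w(N, E) = -8/7 + (E - 1*5)/7 = -8/7 + (E - 5)/7 = -8/7 + (-5 + E)/7 = -8/7 + (-5/7 + E/7) = -13/7 + E/7)
-(4 + (w(5, -2) - 1*19))² = -(4 + ((-13/7 + (⅐)*(-2)) - 1*19))² = -(4 + ((-13/7 - 2/7) - 19))² = -(4 + (-15/7 - 19))² = -(4 - 148/7)² = -(-120/7)² = -1*14400/49 = -14400/49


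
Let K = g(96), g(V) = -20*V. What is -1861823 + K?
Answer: -1863743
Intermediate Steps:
K = -1920 (K = -20*96 = -1920)
-1861823 + K = -1861823 - 1920 = -1863743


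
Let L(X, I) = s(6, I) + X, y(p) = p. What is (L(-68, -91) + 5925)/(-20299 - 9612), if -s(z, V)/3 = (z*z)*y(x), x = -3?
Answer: -883/4273 ≈ -0.20665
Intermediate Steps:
s(z, V) = 9*z² (s(z, V) = -3*z*z*(-3) = -3*z²*(-3) = -(-9)*z² = 9*z²)
L(X, I) = 324 + X (L(X, I) = 9*6² + X = 9*36 + X = 324 + X)
(L(-68, -91) + 5925)/(-20299 - 9612) = ((324 - 68) + 5925)/(-20299 - 9612) = (256 + 5925)/(-29911) = 6181*(-1/29911) = -883/4273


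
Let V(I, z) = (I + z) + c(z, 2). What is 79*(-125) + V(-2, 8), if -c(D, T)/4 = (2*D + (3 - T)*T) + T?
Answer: -9949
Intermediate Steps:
c(D, T) = -8*D - 4*T - 4*T*(3 - T) (c(D, T) = -4*((2*D + (3 - T)*T) + T) = -4*((2*D + T*(3 - T)) + T) = -4*(T + 2*D + T*(3 - T)) = -8*D - 4*T - 4*T*(3 - T))
V(I, z) = -16 + I - 7*z (V(I, z) = (I + z) + (-16*2 - 8*z + 4*2**2) = (I + z) + (-32 - 8*z + 4*4) = (I + z) + (-32 - 8*z + 16) = (I + z) + (-16 - 8*z) = -16 + I - 7*z)
79*(-125) + V(-2, 8) = 79*(-125) + (-16 - 2 - 7*8) = -9875 + (-16 - 2 - 56) = -9875 - 74 = -9949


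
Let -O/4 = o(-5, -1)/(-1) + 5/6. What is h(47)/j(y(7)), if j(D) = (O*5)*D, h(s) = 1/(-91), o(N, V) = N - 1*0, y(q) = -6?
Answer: -1/63700 ≈ -1.5699e-5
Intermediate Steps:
o(N, V) = N (o(N, V) = N + 0 = N)
h(s) = -1/91
O = -70/3 (O = -4*(-5/(-1) + 5/6) = -4*(-5*(-1) + 5*(⅙)) = -4*(5 + ⅚) = -4*35/6 = -70/3 ≈ -23.333)
j(D) = -350*D/3 (j(D) = (-70/3*5)*D = -350*D/3)
h(47)/j(y(7)) = -1/(91*((-350/3*(-6)))) = -1/91/700 = -1/91*1/700 = -1/63700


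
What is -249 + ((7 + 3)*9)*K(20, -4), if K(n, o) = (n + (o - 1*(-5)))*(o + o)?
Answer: -15369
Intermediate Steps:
K(n, o) = 2*o*(5 + n + o) (K(n, o) = (n + (o + 5))*(2*o) = (n + (5 + o))*(2*o) = (5 + n + o)*(2*o) = 2*o*(5 + n + o))
-249 + ((7 + 3)*9)*K(20, -4) = -249 + ((7 + 3)*9)*(2*(-4)*(5 + 20 - 4)) = -249 + (10*9)*(2*(-4)*21) = -249 + 90*(-168) = -249 - 15120 = -15369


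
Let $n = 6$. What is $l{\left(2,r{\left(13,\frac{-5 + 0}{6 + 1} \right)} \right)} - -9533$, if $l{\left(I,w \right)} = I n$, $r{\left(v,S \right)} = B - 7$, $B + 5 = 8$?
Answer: $9545$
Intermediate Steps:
$B = 3$ ($B = -5 + 8 = 3$)
$r{\left(v,S \right)} = -4$ ($r{\left(v,S \right)} = 3 - 7 = -4$)
$l{\left(I,w \right)} = 6 I$ ($l{\left(I,w \right)} = I 6 = 6 I$)
$l{\left(2,r{\left(13,\frac{-5 + 0}{6 + 1} \right)} \right)} - -9533 = 6 \cdot 2 - -9533 = 12 + 9533 = 9545$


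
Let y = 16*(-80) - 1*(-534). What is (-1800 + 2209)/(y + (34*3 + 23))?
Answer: -409/621 ≈ -0.65862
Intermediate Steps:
y = -746 (y = -1280 + 534 = -746)
(-1800 + 2209)/(y + (34*3 + 23)) = (-1800 + 2209)/(-746 + (34*3 + 23)) = 409/(-746 + (102 + 23)) = 409/(-746 + 125) = 409/(-621) = 409*(-1/621) = -409/621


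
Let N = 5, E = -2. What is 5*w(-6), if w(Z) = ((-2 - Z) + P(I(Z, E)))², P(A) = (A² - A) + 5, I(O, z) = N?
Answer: 4205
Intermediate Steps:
I(O, z) = 5
P(A) = 5 + A² - A
w(Z) = (23 - Z)² (w(Z) = ((-2 - Z) + (5 + 5² - 1*5))² = ((-2 - Z) + (5 + 25 - 5))² = ((-2 - Z) + 25)² = (23 - Z)²)
5*w(-6) = 5*(-23 - 6)² = 5*(-29)² = 5*841 = 4205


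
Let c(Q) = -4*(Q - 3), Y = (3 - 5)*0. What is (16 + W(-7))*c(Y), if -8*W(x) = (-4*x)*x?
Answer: 486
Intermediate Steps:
W(x) = x²/2 (W(x) = -(-4*x)*x/8 = -(-1)*x²/2 = x²/2)
Y = 0 (Y = -2*0 = 0)
c(Q) = 12 - 4*Q (c(Q) = -4*(-3 + Q) = 12 - 4*Q)
(16 + W(-7))*c(Y) = (16 + (½)*(-7)²)*(12 - 4*0) = (16 + (½)*49)*(12 + 0) = (16 + 49/2)*12 = (81/2)*12 = 486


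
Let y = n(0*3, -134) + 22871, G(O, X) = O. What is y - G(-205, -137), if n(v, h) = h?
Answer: 22942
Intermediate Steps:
y = 22737 (y = -134 + 22871 = 22737)
y - G(-205, -137) = 22737 - 1*(-205) = 22737 + 205 = 22942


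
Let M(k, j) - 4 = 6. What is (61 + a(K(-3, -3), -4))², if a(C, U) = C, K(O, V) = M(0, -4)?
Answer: 5041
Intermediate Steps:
M(k, j) = 10 (M(k, j) = 4 + 6 = 10)
K(O, V) = 10
(61 + a(K(-3, -3), -4))² = (61 + 10)² = 71² = 5041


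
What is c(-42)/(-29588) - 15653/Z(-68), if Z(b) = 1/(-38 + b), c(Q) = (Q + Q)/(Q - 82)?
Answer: 1521881207683/917228 ≈ 1.6592e+6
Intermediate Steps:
c(Q) = 2*Q/(-82 + Q) (c(Q) = (2*Q)/(-82 + Q) = 2*Q/(-82 + Q))
c(-42)/(-29588) - 15653/Z(-68) = (2*(-42)/(-82 - 42))/(-29588) - 15653/(1/(-38 - 68)) = (2*(-42)/(-124))*(-1/29588) - 15653/(1/(-106)) = (2*(-42)*(-1/124))*(-1/29588) - 15653/(-1/106) = (21/31)*(-1/29588) - 15653*(-106) = -21/917228 + 1659218 = 1521881207683/917228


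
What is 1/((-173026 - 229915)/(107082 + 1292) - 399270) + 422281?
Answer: 2610353523803061/6181555703 ≈ 4.2228e+5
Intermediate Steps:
1/((-173026 - 229915)/(107082 + 1292) - 399270) + 422281 = 1/(-402941/108374 - 399270) + 422281 = 1/(-402941*1/108374 - 399270) + 422281 = 1/(-57563/15482 - 399270) + 422281 = 1/(-6181555703/15482) + 422281 = -15482/6181555703 + 422281 = 2610353523803061/6181555703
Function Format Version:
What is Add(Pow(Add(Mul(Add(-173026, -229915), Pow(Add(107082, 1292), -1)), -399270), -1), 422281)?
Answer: Rational(2610353523803061, 6181555703) ≈ 4.2228e+5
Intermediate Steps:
Add(Pow(Add(Mul(Add(-173026, -229915), Pow(Add(107082, 1292), -1)), -399270), -1), 422281) = Add(Pow(Add(Mul(-402941, Pow(108374, -1)), -399270), -1), 422281) = Add(Pow(Add(Mul(-402941, Rational(1, 108374)), -399270), -1), 422281) = Add(Pow(Add(Rational(-57563, 15482), -399270), -1), 422281) = Add(Pow(Rational(-6181555703, 15482), -1), 422281) = Add(Rational(-15482, 6181555703), 422281) = Rational(2610353523803061, 6181555703)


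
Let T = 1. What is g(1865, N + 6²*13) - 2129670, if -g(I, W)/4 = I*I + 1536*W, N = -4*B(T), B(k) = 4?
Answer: -18819658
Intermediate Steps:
N = -16 (N = -4*4 = -16)
g(I, W) = -6144*W - 4*I² (g(I, W) = -4*(I*I + 1536*W) = -4*(I² + 1536*W) = -6144*W - 4*I²)
g(1865, N + 6²*13) - 2129670 = (-6144*(-16 + 6²*13) - 4*1865²) - 2129670 = (-6144*(-16 + 36*13) - 4*3478225) - 2129670 = (-6144*(-16 + 468) - 13912900) - 2129670 = (-6144*452 - 13912900) - 2129670 = (-2777088 - 13912900) - 2129670 = -16689988 - 2129670 = -18819658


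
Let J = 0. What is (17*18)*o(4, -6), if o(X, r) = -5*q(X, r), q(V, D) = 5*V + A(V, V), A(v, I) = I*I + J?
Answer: -55080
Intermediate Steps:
A(v, I) = I² (A(v, I) = I*I + 0 = I² + 0 = I²)
q(V, D) = V² + 5*V (q(V, D) = 5*V + V² = V² + 5*V)
o(X, r) = -5*X*(5 + X)
(17*18)*o(4, -6) = (17*18)*(5*4*(-5 - 1*4)) = 306*(5*4*(-5 - 4)) = 306*(5*4*(-9)) = 306*(-180) = -55080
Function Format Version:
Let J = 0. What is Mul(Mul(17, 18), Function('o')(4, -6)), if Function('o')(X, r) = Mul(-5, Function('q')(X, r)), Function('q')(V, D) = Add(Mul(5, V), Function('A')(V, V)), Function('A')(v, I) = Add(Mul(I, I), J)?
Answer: -55080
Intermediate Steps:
Function('A')(v, I) = Pow(I, 2) (Function('A')(v, I) = Add(Mul(I, I), 0) = Add(Pow(I, 2), 0) = Pow(I, 2))
Function('q')(V, D) = Add(Pow(V, 2), Mul(5, V)) (Function('q')(V, D) = Add(Mul(5, V), Pow(V, 2)) = Add(Pow(V, 2), Mul(5, V)))
Function('o')(X, r) = Mul(-5, X, Add(5, X)) (Function('o')(X, r) = Mul(-5, Mul(X, Add(5, X))) = Mul(-5, X, Add(5, X)))
Mul(Mul(17, 18), Function('o')(4, -6)) = Mul(Mul(17, 18), Mul(5, 4, Add(-5, Mul(-1, 4)))) = Mul(306, Mul(5, 4, Add(-5, -4))) = Mul(306, Mul(5, 4, -9)) = Mul(306, -180) = -55080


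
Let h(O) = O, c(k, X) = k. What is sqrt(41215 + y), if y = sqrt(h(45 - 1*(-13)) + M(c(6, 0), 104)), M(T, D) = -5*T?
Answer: sqrt(41215 + 2*sqrt(7)) ≈ 203.03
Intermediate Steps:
y = 2*sqrt(7) (y = sqrt((45 - 1*(-13)) - 5*6) = sqrt((45 + 13) - 30) = sqrt(58 - 30) = sqrt(28) = 2*sqrt(7) ≈ 5.2915)
sqrt(41215 + y) = sqrt(41215 + 2*sqrt(7))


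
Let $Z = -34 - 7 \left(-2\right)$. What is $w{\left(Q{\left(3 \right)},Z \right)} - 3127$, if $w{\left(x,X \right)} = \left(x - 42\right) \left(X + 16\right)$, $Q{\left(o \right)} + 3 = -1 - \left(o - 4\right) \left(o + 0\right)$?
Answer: $-2955$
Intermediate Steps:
$Q{\left(o \right)} = -4 - o \left(-4 + o\right)$ ($Q{\left(o \right)} = -3 - \left(1 + \left(o - 4\right) \left(o + 0\right)\right) = -3 - \left(1 + \left(-4 + o\right) o\right) = -3 - \left(1 + o \left(-4 + o\right)\right) = -4 - o \left(-4 + o\right)$)
$Z = -20$ ($Z = -34 - -14 = -34 + 14 = -20$)
$w{\left(x,X \right)} = \left(-42 + x\right) \left(16 + X\right)$
$w{\left(Q{\left(3 \right)},Z \right)} - 3127 = \left(-672 - -840 + 16 \left(-4 - 3^{2} + 4 \cdot 3\right) - 20 \left(-4 - 3^{2} + 4 \cdot 3\right)\right) - 3127 = \left(-672 + 840 + 16 \left(-4 - 9 + 12\right) - 20 \left(-4 - 9 + 12\right)\right) - 3127 = \left(-672 + 840 + 16 \left(-1\right) - -20\right) - 3127 = \left(-672 + 840 - 16 + 20\right) - 3127 = 172 - 3127 = -2955$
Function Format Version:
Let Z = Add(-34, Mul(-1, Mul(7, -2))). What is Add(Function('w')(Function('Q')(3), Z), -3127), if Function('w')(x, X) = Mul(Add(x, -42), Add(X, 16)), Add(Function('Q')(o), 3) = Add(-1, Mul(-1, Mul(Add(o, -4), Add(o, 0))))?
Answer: -2955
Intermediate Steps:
Function('Q')(o) = Add(-4, Mul(-1, o, Add(-4, o))) (Function('Q')(o) = Add(-3, Add(-1, Mul(-1, Mul(Add(o, -4), Add(o, 0))))) = Add(-3, Add(-1, Mul(-1, Mul(Add(-4, o), o)))) = Add(-3, Add(-1, Mul(-1, Mul(o, Add(-4, o))))) = Add(-3, Add(-1, Mul(-1, o, Add(-4, o)))) = Add(-4, Mul(-1, o, Add(-4, o))))
Z = -20 (Z = Add(-34, Mul(-1, -14)) = Add(-34, 14) = -20)
Function('w')(x, X) = Mul(Add(-42, x), Add(16, X))
Add(Function('w')(Function('Q')(3), Z), -3127) = Add(Add(-672, Mul(-42, -20), Mul(16, Add(-4, Mul(-1, Pow(3, 2)), Mul(4, 3))), Mul(-20, Add(-4, Mul(-1, Pow(3, 2)), Mul(4, 3)))), -3127) = Add(Add(-672, 840, Mul(16, Add(-4, Mul(-1, 9), 12)), Mul(-20, Add(-4, Mul(-1, 9), 12))), -3127) = Add(Add(-672, 840, Mul(16, Add(-4, -9, 12)), Mul(-20, Add(-4, -9, 12))), -3127) = Add(Add(-672, 840, Mul(16, -1), Mul(-20, -1)), -3127) = Add(Add(-672, 840, -16, 20), -3127) = Add(172, -3127) = -2955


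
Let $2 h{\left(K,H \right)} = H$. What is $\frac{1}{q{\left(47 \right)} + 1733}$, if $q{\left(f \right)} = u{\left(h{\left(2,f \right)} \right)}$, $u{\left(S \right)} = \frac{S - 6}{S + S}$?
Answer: $\frac{94}{162937} \approx 0.00057691$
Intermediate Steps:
$h{\left(K,H \right)} = \frac{H}{2}$
$u{\left(S \right)} = \frac{-6 + S}{2 S}$
$q{\left(f \right)} = \frac{-6 + \frac{f}{2}}{f}$ ($q{\left(f \right)} = \frac{-6 + \frac{f}{2}}{2 \frac{f}{2}} = \frac{\frac{2}{f} \left(-6 + \frac{f}{2}\right)}{2} = \frac{-6 + \frac{f}{2}}{f}$)
$\frac{1}{q{\left(47 \right)} + 1733} = \frac{1}{\frac{-12 + 47}{2 \cdot 47} + 1733} = \frac{1}{\frac{1}{2} \cdot \frac{1}{47} \cdot 35 + 1733} = \frac{1}{\frac{35}{94} + 1733} = \frac{1}{\frac{162937}{94}} = \frac{94}{162937}$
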